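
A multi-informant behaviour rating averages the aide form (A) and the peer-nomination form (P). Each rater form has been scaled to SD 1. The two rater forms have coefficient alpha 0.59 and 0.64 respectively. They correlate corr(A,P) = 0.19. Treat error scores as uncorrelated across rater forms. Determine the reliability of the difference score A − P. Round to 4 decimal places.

0.5247

Var(A−P) = 1 + 1 − 2·0.19 = 2 − 0.38 = 1.62.
With uncorrelated errors the cross-covariances are all true-score covariance, so they carry over unchanged; only the diagonal terms shrink to ρᵢσᵢ².
True-score variance = [0.59 + 0.64] − 0.38 = 1.23 − 0.38 = 0.85.
Reliability = 0.85 / 1.62 = 0.5247.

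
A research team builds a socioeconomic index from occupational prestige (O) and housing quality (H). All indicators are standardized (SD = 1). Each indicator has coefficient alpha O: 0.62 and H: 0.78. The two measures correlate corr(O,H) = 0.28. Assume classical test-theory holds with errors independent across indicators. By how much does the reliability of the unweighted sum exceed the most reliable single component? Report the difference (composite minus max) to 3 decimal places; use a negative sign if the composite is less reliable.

-0.014

Var(sum) = 2 + 0.56 = 2.56; true-score variance = 1.4 + 0.56 = 1.96; composite reliability = 0.7656.
Max component reliability = 0.7800.
Difference = 0.7656 − 0.7800 = -0.014.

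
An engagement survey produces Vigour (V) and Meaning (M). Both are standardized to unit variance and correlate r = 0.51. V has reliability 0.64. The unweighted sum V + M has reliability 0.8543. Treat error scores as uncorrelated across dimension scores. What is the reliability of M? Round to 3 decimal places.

0.920

Var(V+M) = 2 + 2·0.51 = 3.020.
True-score variance = ρ_V + ρ_M + 2·0.51, so 0.8543 = (0.64 + ρ_M + 1.02) / 3.020.
ρ_M = 0.8543·3.020 − 0.64 − 1.02 = 0.920.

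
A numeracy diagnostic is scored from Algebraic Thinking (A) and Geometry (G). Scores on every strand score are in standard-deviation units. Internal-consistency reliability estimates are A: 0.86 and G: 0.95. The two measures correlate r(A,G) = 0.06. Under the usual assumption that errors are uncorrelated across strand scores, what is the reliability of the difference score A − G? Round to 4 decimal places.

Var(A−G) = 1 + 1 − 2·0.06 = 2 − 0.12 = 1.88.
Under uncorrelated errors the observed covariances equal the true-score covariances, so only the own-variance terms attenuate.
True-score variance = [0.86 + 0.95] − 0.12 = 1.81 − 0.12 = 1.69.
Reliability = 1.69 / 1.88 = 0.8989.

0.8989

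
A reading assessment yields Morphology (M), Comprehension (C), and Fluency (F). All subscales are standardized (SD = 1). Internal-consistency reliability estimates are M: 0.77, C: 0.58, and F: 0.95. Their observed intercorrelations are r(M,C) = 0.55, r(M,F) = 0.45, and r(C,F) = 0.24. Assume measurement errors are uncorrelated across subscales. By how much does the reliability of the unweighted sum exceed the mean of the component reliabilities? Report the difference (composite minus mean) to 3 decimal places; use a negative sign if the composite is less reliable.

Var(sum) = 3 + 2.48 = 5.48; true-score variance = 2.3 + 2.48 = 4.78; composite reliability = 0.8723.
Mean component reliability = 0.7667.
Difference = 0.8723 − 0.7667 = 0.106.

0.106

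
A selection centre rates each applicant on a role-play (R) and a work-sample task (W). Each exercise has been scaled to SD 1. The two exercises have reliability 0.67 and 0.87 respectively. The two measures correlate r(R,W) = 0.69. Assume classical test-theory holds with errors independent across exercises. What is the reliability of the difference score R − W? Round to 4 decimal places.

0.2581

Var(R−W) = 1 + 1 − 2·0.69 = 2 − 1.38 = 0.62.
With uncorrelated errors the cross-covariances are all true-score covariance, so they carry over unchanged; only the diagonal terms shrink to ρᵢσᵢ².
True-score variance = [0.67 + 0.87] − 1.38 = 1.54 − 1.38 = 0.16.
Reliability = 0.16 / 0.62 = 0.2581.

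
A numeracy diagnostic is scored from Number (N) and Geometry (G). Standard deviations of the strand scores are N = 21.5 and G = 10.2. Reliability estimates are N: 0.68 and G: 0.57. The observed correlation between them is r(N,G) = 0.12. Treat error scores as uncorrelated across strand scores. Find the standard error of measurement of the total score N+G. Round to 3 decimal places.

Var(total) = 566.29 + 52.632 = 618.922.
True-score variance = 373.633 + 52.632 = 426.265, so reliability = 0.6887.
Error variance = 618.922 − 426.265 = 192.657; SEM = √192.657 = 13.880.

13.880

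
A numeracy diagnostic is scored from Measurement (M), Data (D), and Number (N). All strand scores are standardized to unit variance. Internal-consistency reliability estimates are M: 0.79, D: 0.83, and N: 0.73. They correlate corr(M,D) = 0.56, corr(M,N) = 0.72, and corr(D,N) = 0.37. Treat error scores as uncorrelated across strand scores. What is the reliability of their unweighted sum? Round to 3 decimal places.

Var(M+D+N) = 3 + 2·[0.56 + 0.72 + 0.37] = 3 + 3.3 = 6.3.
With uncorrelated errors the cross-covariances are all true-score covariance, so they carry over unchanged; only the diagonal terms shrink to ρᵢσᵢ².
True-score variance = [0.79 + 0.83 + 0.73] + 3.3 = 2.35 + 3.3 = 5.65.
Reliability = 5.65 / 6.3 = 0.897.

0.897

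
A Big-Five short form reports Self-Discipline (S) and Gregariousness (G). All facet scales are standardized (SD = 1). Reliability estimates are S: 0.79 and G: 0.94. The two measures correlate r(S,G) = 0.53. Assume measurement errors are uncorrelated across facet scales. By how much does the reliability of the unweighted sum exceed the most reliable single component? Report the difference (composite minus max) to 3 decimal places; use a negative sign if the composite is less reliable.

-0.028

Var(sum) = 2 + 1.06 = 3.06; true-score variance = 1.73 + 1.06 = 2.79; composite reliability = 0.9118.
Max component reliability = 0.9400.
Difference = 0.9118 − 0.9400 = -0.028.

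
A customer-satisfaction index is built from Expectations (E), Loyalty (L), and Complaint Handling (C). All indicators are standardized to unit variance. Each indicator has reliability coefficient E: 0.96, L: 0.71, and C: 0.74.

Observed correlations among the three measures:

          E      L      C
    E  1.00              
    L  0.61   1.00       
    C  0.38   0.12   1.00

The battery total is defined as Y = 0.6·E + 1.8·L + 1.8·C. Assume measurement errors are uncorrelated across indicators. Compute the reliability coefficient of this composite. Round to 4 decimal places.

0.8159

Var(Y) = 0.6² + 1.8² + 1.8² + 2·[1.08·0.61 + 1.08·0.38 + 3.24·0.12] = 6.84 + 2.916 = 9.756.
With uncorrelated errors the cross-covariances are all true-score covariance, so they carry over unchanged; only the diagonal terms shrink to ρᵢσᵢ².
True-score variance = [0.6²·0.96 + 1.8²·0.71 + 1.8²·0.74] + 2.916 = 5.0436 + 2.916 = 7.9596.
Reliability = 7.9596 / 9.756 = 0.8159.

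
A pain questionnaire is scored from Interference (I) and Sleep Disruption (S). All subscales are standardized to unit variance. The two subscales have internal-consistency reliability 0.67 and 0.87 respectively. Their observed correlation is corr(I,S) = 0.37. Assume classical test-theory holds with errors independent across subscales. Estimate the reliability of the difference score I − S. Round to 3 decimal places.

Var(I−S) = 1 + 1 − 2·0.37 = 2 − 0.74 = 1.26.
Under uncorrelated errors the observed covariances equal the true-score covariances, so only the own-variance terms attenuate.
True-score variance = [0.67 + 0.87] − 0.74 = 1.54 − 0.74 = 0.8.
Reliability = 0.8 / 1.26 = 0.635.

0.635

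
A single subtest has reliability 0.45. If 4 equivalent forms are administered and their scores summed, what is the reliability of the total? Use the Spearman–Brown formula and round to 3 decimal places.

ρ_k = kρ / (1 + (k−1)ρ) = 4·0.45 / (1 + 3·0.45) = 1.800 / 2.350 = 0.766.

0.766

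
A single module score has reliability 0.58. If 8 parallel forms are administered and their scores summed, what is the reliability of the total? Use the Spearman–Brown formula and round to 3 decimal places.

0.917

ρ_k = kρ / (1 + (k−1)ρ) = 8·0.58 / (1 + 7·0.58) = 4.640 / 5.060 = 0.917.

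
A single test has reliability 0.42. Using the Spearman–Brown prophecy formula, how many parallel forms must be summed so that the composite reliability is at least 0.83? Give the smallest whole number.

7

k ≥ ρ*(1−ρ₁)/(ρ₁(1−ρ*)) = 0.83·0.58 / (0.42·0.17) = 6.742.
Smallest integer k = 7.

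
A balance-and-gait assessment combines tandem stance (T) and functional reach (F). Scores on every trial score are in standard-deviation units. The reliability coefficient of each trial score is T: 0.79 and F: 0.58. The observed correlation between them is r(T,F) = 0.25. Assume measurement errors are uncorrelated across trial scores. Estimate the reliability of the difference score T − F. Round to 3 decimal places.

Var(T−F) = 1 + 1 − 2·0.25 = 2 − 0.5 = 1.5.
Because errors are independent across components, Cov(Tᵢ,Tⱼ) = Cov(Xᵢ,Xⱼ); the off-diagonal part of the true-score variance is the same as above.
True-score variance = [0.79 + 0.58] − 0.5 = 1.37 − 0.5 = 0.87.
Reliability = 0.87 / 1.5 = 0.580.

0.580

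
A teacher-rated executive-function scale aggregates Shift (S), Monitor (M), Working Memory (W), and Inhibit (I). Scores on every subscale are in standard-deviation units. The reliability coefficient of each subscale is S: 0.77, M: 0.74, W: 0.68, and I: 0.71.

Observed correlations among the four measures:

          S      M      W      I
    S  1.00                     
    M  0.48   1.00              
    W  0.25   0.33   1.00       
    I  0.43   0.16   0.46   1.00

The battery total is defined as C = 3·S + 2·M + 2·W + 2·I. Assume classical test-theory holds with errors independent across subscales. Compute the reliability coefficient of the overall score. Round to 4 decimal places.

0.8695

Var(C) = 3² + 2² + 2² + 2² + 2·[6·0.48 + 6·0.25 + 6·0.43 + 4·0.33 + 4·0.16 + 4·0.46] = 21 + 21.52 = 42.52.
Because errors are independent across components, Cov(Tᵢ,Tⱼ) = Cov(Xᵢ,Xⱼ); the off-diagonal part of the true-score variance is the same as above.
True-score variance = [3²·0.77 + 2²·0.74 + 2²·0.68 + 2²·0.71] + 21.52 = 15.45 + 21.52 = 36.97.
Reliability = 36.97 / 42.52 = 0.8695.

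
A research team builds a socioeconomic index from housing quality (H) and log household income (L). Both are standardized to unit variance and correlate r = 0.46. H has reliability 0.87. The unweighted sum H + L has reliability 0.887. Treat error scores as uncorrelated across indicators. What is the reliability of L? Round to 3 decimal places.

Var(H+L) = 2 + 2·0.46 = 2.920.
True-score variance = ρ_H + ρ_L + 2·0.46, so 0.887 = (0.87 + ρ_L + 0.92) / 2.920.
ρ_L = 0.887·2.920 − 0.87 − 0.92 = 0.800.

0.800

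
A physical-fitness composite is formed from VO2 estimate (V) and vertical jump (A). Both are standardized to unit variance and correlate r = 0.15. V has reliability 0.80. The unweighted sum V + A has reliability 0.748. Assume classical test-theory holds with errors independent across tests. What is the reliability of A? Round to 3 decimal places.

Var(V+A) = 2 + 2·0.15 = 2.300.
True-score variance = ρ_V + ρ_A + 2·0.15, so 0.748 = (0.80 + ρ_A + 0.30) / 2.300.
ρ_A = 0.748·2.300 − 0.80 − 0.30 = 0.620.

0.620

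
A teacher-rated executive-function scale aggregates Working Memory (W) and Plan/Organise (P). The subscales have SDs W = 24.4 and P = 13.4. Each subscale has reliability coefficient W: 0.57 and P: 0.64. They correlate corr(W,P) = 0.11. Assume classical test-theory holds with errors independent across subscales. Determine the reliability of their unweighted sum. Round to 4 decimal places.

Var(W+P) = 24.4² + 13.4² + 2·[24.4·13.4·0.11] = 774.92 + 71.9312 = 846.851.
With uncorrelated errors the cross-covariances are all true-score covariance, so they carry over unchanged; only the diagonal terms shrink to ρᵢσᵢ².
True-score variance = [24.4²·0.57 + 13.4²·0.64] + 71.9312 = 454.274 + 71.9312 = 526.205.
Reliability = 526.205 / 846.851 = 0.6214.

0.6214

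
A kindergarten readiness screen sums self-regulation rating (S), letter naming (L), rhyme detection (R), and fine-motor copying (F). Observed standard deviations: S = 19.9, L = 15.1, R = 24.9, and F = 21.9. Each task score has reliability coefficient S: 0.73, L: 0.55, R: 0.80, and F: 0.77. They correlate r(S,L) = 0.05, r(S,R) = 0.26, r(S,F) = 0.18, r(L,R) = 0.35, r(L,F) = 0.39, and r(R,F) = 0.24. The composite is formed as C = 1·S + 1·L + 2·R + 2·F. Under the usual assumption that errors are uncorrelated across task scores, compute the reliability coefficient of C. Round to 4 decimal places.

Var(C) = 19.9² + 15.1² + 2²·24.9² + 2²·21.9² + 2·[19.9·15.1·0.05 + 2·19.9·24.9·0.26 + 2·19.9·21.9·0.18 + 2·15.1·24.9·0.35 + 2·15.1·21.9·0.39 + 4·24.9·21.9·0.24] = 5022.5 + 2948.42 = 7970.92.
Under uncorrelated errors the observed covariances equal the true-score covariances, so only the own-variance terms attenuate.
True-score variance = [19.9²·0.73 + 15.1²·0.55 + 2²·24.9²·0.80 + 2²·21.9²·0.77] + 2948.42 = 3875.72 + 2948.42 = 6824.14.
Reliability = 6824.14 / 7970.92 = 0.8561.

0.8561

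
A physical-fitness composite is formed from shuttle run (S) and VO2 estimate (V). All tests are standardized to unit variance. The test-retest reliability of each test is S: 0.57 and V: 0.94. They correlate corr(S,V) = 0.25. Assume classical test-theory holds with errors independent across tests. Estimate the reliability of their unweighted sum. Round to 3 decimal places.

0.804

Var(S+V) = 2 + 2·[0.25] = 2 + 0.5 = 2.5.
Because errors are independent across components, Cov(Tᵢ,Tⱼ) = Cov(Xᵢ,Xⱼ); the off-diagonal part of the true-score variance is the same as above.
True-score variance = [0.57 + 0.94] + 0.5 = 1.51 + 0.5 = 2.01.
Reliability = 2.01 / 2.5 = 0.804.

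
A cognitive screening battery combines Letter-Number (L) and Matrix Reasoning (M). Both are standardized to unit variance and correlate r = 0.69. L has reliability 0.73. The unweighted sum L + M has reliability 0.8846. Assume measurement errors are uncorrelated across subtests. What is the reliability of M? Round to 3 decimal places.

Var(L+M) = 2 + 2·0.69 = 3.380.
True-score variance = ρ_L + ρ_M + 2·0.69, so 0.8846 = (0.73 + ρ_M + 1.38) / 3.380.
ρ_M = 0.8846·3.380 − 0.73 − 1.38 = 0.880.

0.880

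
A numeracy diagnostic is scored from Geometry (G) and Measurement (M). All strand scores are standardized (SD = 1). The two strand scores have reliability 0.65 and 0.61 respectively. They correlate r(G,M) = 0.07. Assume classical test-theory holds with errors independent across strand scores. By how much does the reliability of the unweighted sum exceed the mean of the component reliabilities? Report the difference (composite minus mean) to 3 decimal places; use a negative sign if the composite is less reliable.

0.024

Var(sum) = 2 + 0.14 = 2.14; true-score variance = 1.26 + 0.14 = 1.4; composite reliability = 0.6542.
Mean component reliability = 0.6300.
Difference = 0.6542 − 0.6300 = 0.024.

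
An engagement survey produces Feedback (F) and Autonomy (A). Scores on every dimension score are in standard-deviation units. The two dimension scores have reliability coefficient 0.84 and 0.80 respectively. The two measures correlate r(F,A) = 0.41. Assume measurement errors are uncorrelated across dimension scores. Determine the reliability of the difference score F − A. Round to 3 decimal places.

0.695

Var(F−A) = 1 + 1 − 2·0.41 = 2 − 0.82 = 1.18.
Because errors are independent across components, Cov(Tᵢ,Tⱼ) = Cov(Xᵢ,Xⱼ); the off-diagonal part of the true-score variance is the same as above.
True-score variance = [0.84 + 0.80] − 0.82 = 1.64 − 0.82 = 0.82.
Reliability = 0.82 / 1.18 = 0.695.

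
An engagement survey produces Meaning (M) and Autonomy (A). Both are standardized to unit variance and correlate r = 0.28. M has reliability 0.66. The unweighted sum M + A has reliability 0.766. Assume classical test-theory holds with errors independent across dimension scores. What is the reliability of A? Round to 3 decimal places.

0.741

Var(M+A) = 2 + 2·0.28 = 2.560.
True-score variance = ρ_M + ρ_A + 2·0.28, so 0.766 = (0.66 + ρ_A + 0.56) / 2.560.
ρ_A = 0.766·2.560 − 0.66 − 0.56 = 0.741.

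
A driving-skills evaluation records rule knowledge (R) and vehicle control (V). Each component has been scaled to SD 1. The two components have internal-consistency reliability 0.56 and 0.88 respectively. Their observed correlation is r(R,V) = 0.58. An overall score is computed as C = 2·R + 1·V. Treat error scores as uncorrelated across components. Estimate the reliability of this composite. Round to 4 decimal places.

Var(C) = 2² + 1 + 2·[2·0.58] = 5 + 2.32 = 7.32.
Because errors are independent across components, Cov(Tᵢ,Tⱼ) = Cov(Xᵢ,Xⱼ); the off-diagonal part of the true-score variance is the same as above.
True-score variance = [2²·0.56 + 0.88] + 2.32 = 3.12 + 2.32 = 5.44.
Reliability = 5.44 / 7.32 = 0.7432.

0.7432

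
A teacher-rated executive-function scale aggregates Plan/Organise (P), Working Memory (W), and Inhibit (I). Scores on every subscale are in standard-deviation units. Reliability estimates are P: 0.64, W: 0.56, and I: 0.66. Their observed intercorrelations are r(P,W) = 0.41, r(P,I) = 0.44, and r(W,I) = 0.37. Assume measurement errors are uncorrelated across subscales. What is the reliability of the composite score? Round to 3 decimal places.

Var(P+W+I) = 3 + 2·[0.41 + 0.44 + 0.37] = 3 + 2.44 = 5.44.
Under uncorrelated errors the observed covariances equal the true-score covariances, so only the own-variance terms attenuate.
True-score variance = [0.64 + 0.56 + 0.66] + 2.44 = 1.86 + 2.44 = 4.3.
Reliability = 4.3 / 5.44 = 0.790.

0.790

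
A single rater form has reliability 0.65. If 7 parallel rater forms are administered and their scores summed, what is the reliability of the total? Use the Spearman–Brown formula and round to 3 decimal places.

ρ_k = kρ / (1 + (k−1)ρ) = 7·0.65 / (1 + 6·0.65) = 4.550 / 4.900 = 0.929.

0.929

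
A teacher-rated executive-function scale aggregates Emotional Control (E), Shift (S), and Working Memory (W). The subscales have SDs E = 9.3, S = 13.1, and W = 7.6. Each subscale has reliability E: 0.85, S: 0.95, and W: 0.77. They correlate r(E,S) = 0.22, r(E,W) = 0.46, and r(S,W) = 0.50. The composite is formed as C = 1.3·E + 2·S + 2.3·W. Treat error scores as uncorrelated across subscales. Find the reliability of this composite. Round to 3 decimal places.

0.934

Var(C) = 1.3²·9.3² + 2²·13.1² + 2.3²·7.6² + 2·[2.6·9.3·13.1·0.22 + 2.99·9.3·7.6·0.46 + 4.6·13.1·7.6·0.50] = 1138.16 + 791.776 = 1929.93.
Under uncorrelated errors the observed covariances equal the true-score covariances, so only the own-variance terms attenuate.
True-score variance = [1.3²·9.3²·0.85 + 2²·13.1²·0.95 + 2.3²·7.6²·0.77] + 791.776 = 1011.63 + 791.776 = 1803.41.
Reliability = 1803.41 / 1929.93 = 0.934.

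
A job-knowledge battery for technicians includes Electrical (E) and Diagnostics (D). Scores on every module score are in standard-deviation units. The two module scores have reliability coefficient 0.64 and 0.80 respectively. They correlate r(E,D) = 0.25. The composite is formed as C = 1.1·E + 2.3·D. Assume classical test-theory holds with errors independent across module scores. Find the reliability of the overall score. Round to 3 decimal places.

Var(C) = 1.1² + 2.3² + 2·[2.53·0.25] = 6.5 + 1.265 = 7.765.
Because errors are independent across components, Cov(Tᵢ,Tⱼ) = Cov(Xᵢ,Xⱼ); the off-diagonal part of the true-score variance is the same as above.
True-score variance = [1.1²·0.64 + 2.3²·0.80] + 1.265 = 5.0064 + 1.265 = 6.2714.
Reliability = 6.2714 / 7.765 = 0.808.

0.808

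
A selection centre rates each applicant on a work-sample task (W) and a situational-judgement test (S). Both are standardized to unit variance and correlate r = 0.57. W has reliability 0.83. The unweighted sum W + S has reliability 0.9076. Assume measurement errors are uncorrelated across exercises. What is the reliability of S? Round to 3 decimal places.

Var(W+S) = 2 + 2·0.57 = 3.140.
True-score variance = ρ_W + ρ_S + 2·0.57, so 0.9076 = (0.83 + ρ_S + 1.14) / 3.140.
ρ_S = 0.9076·3.140 − 0.83 − 1.14 = 0.880.

0.880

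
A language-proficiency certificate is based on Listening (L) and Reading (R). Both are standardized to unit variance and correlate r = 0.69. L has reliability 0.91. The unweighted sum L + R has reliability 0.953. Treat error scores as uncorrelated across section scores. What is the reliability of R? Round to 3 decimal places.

0.931

Var(L+R) = 2 + 2·0.69 = 3.380.
True-score variance = ρ_L + ρ_R + 2·0.69, so 0.953 = (0.91 + ρ_R + 1.38) / 3.380.
ρ_R = 0.953·3.380 − 0.91 − 1.38 = 0.931.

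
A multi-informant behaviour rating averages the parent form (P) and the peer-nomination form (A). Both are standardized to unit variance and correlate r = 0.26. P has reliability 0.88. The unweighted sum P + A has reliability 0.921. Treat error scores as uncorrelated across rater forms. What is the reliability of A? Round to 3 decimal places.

0.921

Var(P+A) = 2 + 2·0.26 = 2.520.
True-score variance = ρ_P + ρ_A + 2·0.26, so 0.921 = (0.88 + ρ_A + 0.52) / 2.520.
ρ_A = 0.921·2.520 − 0.88 − 0.52 = 0.921.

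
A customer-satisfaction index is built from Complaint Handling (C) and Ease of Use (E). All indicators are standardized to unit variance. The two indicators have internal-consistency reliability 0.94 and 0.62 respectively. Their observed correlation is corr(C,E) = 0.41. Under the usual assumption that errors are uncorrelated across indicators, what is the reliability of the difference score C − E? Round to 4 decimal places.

Var(C−E) = 1 + 1 − 2·0.41 = 2 − 0.82 = 1.18.
Because errors are independent across components, Cov(Tᵢ,Tⱼ) = Cov(Xᵢ,Xⱼ); the off-diagonal part of the true-score variance is the same as above.
True-score variance = [0.94 + 0.62] − 0.82 = 1.56 − 0.82 = 0.74.
Reliability = 0.74 / 1.18 = 0.6271.

0.6271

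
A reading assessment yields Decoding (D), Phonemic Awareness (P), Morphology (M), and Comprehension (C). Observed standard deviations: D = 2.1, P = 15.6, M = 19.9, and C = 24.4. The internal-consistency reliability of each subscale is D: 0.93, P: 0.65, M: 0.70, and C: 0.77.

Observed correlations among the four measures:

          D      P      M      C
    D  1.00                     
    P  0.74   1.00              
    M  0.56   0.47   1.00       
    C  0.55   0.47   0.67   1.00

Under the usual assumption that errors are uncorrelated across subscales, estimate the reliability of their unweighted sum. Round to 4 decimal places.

0.8732

Var(D+P+M+C) = 2.1² + 15.6² + 19.9² + 24.4² + 2·[2.1·15.6·0.74 + 2.1·19.9·0.56 + 2.1·24.4·0.55 + 15.6·19.9·0.47 + 15.6·24.4·0.47 + 19.9·24.4·0.67] = 1239.14 + 1451.92 = 2691.06.
With uncorrelated errors the cross-covariances are all true-score covariance, so they carry over unchanged; only the diagonal terms shrink to ρᵢσᵢ².
True-score variance = [2.1²·0.93 + 15.6²·0.65 + 19.9²·0.70 + 24.4²·0.77] + 1451.92 = 897.919 + 1451.92 = 2349.84.
Reliability = 2349.84 / 2691.06 = 0.8732.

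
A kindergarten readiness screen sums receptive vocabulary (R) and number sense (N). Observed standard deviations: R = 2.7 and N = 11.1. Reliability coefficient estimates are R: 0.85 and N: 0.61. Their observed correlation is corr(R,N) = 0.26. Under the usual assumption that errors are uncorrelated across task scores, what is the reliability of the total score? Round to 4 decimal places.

0.6636

Var(R+N) = 2.7² + 11.1² + 2·[2.7·11.1·0.26] = 130.5 + 15.5844 = 146.084.
Under uncorrelated errors the observed covariances equal the true-score covariances, so only the own-variance terms attenuate.
True-score variance = [2.7²·0.85 + 11.1²·0.61] + 15.5844 = 81.3546 + 15.5844 = 96.939.
Reliability = 96.939 / 146.084 = 0.6636.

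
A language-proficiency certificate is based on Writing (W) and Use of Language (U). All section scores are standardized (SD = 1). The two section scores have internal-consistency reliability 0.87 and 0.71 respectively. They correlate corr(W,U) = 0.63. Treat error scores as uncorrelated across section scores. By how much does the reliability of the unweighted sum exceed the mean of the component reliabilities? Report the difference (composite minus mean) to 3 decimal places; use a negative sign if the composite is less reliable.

0.081

Var(sum) = 2 + 1.26 = 3.26; true-score variance = 1.58 + 1.26 = 2.84; composite reliability = 0.8712.
Mean component reliability = 0.7900.
Difference = 0.8712 − 0.7900 = 0.081.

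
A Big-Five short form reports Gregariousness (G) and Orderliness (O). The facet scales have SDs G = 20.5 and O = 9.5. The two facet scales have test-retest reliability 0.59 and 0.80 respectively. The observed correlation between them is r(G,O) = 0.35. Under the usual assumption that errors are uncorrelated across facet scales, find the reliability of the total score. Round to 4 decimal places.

0.7057

Var(G+O) = 20.5² + 9.5² + 2·[20.5·9.5·0.35] = 510.5 + 136.325 = 646.825.
With uncorrelated errors the cross-covariances are all true-score covariance, so they carry over unchanged; only the diagonal terms shrink to ρᵢσᵢ².
True-score variance = [20.5²·0.59 + 9.5²·0.80] + 136.325 = 320.147 + 136.325 = 456.472.
Reliability = 456.472 / 646.825 = 0.7057.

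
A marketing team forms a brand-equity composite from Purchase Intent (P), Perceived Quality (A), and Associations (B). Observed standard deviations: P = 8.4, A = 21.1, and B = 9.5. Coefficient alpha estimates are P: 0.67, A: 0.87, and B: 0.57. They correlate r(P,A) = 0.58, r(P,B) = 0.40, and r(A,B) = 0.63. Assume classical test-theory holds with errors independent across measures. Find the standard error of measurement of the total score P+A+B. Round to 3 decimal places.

Var(total) = 606.02 + 522.005 = 1128.03.
True-score variance = 486.05 + 522.005 = 1008.06, so reliability = 0.8936.
Error variance = 1128.03 − 1008.06 = 119.97; SEM = √119.97 = 10.953.

10.953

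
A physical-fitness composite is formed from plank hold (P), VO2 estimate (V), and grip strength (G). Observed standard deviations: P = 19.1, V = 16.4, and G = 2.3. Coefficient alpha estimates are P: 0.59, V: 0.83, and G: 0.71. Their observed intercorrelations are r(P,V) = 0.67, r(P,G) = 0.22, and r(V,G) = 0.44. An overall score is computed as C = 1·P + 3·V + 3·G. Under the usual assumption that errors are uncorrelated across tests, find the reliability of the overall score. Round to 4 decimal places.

Var(C) = 19.1² + 3²·16.4² + 3²·2.3² + 2·[3·19.1·16.4·0.67 + 3·19.1·2.3·0.22 + 9·16.4·2.3·0.44] = 2833.06 + 1615.95 = 4449.01.
Under uncorrelated errors the observed covariances equal the true-score covariances, so only the own-variance terms attenuate.
True-score variance = [19.1²·0.59 + 3²·16.4²·0.83 + 3²·2.3²·0.71] + 1615.95 = 2258.17 + 1615.95 = 3874.13.
Reliability = 3874.13 / 4449.01 = 0.8708.

0.8708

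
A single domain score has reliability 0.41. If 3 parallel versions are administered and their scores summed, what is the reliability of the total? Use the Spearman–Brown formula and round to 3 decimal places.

ρ_k = kρ / (1 + (k−1)ρ) = 3·0.41 / (1 + 2·0.41) = 1.230 / 1.820 = 0.676.

0.676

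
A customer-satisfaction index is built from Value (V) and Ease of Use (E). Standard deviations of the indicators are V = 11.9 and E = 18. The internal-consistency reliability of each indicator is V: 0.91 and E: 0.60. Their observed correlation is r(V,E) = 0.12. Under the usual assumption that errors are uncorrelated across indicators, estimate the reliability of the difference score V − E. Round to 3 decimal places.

Var(V−E) = 11.9² + 18² − 2·11.9·18·0.12 = 465.61 − 51.408 = 414.202.
Because errors are independent across components, Cov(Tᵢ,Tⱼ) = Cov(Xᵢ,Xⱼ); the off-diagonal part of the true-score variance is the same as above.
True-score variance = [11.9²·0.91 + 18²·0.60] − 51.408 = 323.265 − 51.408 = 271.857.
Reliability = 271.857 / 414.202 = 0.656.

0.656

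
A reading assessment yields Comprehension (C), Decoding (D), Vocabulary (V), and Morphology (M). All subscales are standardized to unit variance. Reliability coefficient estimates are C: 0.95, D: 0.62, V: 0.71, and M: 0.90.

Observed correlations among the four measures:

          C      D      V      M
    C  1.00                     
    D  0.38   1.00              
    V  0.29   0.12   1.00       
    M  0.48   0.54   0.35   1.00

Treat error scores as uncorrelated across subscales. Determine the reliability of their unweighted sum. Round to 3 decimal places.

Var(C+D+V+M) = 4 + 2·[0.38 + 0.29 + 0.48 + 0.12 + 0.54 + 0.35] = 4 + 4.32 = 8.32.
Under uncorrelated errors the observed covariances equal the true-score covariances, so only the own-variance terms attenuate.
True-score variance = [0.95 + 0.62 + 0.71 + 0.90] + 4.32 = 3.18 + 4.32 = 7.5.
Reliability = 7.5 / 8.32 = 0.901.

0.901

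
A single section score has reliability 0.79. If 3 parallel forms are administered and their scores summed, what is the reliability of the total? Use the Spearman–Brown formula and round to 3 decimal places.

0.919

ρ_k = kρ / (1 + (k−1)ρ) = 3·0.79 / (1 + 2·0.79) = 2.370 / 2.580 = 0.919.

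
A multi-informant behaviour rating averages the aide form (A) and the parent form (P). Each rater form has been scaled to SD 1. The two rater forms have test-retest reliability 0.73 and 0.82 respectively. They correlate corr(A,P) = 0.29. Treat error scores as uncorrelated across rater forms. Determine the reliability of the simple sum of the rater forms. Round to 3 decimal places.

Var(A+P) = 2 + 2·[0.29] = 2 + 0.58 = 2.58.
Under uncorrelated errors the observed covariances equal the true-score covariances, so only the own-variance terms attenuate.
True-score variance = [0.73 + 0.82] + 0.58 = 1.55 + 0.58 = 2.13.
Reliability = 2.13 / 2.58 = 0.826.

0.826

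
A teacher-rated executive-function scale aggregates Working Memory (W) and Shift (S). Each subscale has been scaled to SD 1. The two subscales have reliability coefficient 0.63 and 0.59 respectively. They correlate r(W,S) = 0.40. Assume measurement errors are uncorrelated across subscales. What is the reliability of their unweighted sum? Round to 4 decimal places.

0.7214

Var(W+S) = 2 + 2·[0.40] = 2 + 0.8 = 2.8.
Because errors are independent across components, Cov(Tᵢ,Tⱼ) = Cov(Xᵢ,Xⱼ); the off-diagonal part of the true-score variance is the same as above.
True-score variance = [0.63 + 0.59] + 0.8 = 1.22 + 0.8 = 2.02.
Reliability = 2.02 / 2.8 = 0.7214.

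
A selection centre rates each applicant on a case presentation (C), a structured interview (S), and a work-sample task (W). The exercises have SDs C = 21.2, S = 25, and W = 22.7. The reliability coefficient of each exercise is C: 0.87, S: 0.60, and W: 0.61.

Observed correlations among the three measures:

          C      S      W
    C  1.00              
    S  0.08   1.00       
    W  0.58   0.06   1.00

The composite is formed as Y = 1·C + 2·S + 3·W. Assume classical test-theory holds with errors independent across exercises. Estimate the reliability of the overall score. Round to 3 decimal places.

0.709

Var(Y) = 21.2² + 2²·25² + 3²·22.7² + 2·[2·21.2·25·0.08 + 3·21.2·22.7·0.58 + 6·25·22.7·0.06] = 7587.05 + 2252.92 = 9839.97.
Because errors are independent across components, Cov(Tᵢ,Tⱼ) = Cov(Xᵢ,Xⱼ); the off-diagonal part of the true-score variance is the same as above.
True-score variance = [21.2²·0.87 + 2²·25²·0.60 + 3²·22.7²·0.61] + 2252.92 = 4719.95 + 2252.92 = 6972.87.
Reliability = 6972.87 / 9839.97 = 0.709.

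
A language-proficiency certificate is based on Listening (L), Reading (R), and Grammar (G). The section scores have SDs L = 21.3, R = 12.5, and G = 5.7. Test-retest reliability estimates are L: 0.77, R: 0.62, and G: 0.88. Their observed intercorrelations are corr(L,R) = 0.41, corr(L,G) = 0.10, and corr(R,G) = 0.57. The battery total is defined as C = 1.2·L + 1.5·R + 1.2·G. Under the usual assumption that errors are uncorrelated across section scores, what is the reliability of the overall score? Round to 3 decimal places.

0.822

Var(C) = 1.2²·21.3² + 1.5²·12.5² + 1.2²·5.7² + 2·[1.8·21.3·12.5·0.41 + 1.44·21.3·5.7·0.10 + 1.8·12.5·5.7·0.57] = 1051.66 + 574.156 = 1625.82.
Under uncorrelated errors the observed covariances equal the true-score covariances, so only the own-variance terms attenuate.
True-score variance = [1.2²·21.3²·0.77 + 1.5²·12.5²·0.62 + 1.2²·5.7²·0.88] + 574.156 = 762.192 + 574.156 = 1336.35.
Reliability = 1336.35 / 1625.82 = 0.822.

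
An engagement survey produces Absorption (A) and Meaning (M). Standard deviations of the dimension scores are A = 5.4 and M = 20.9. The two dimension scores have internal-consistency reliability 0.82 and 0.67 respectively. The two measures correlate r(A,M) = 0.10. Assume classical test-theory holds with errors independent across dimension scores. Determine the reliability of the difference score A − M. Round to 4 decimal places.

Var(A−M) = 5.4² + 20.9² − 2·5.4·20.9·0.10 = 465.97 − 22.572 = 443.398.
Because errors are independent across components, Cov(Tᵢ,Tⱼ) = Cov(Xᵢ,Xⱼ); the off-diagonal part of the true-score variance is the same as above.
True-score variance = [5.4²·0.82 + 20.9²·0.67] − 22.572 = 316.574 − 22.572 = 294.002.
Reliability = 294.002 / 443.398 = 0.6631.

0.6631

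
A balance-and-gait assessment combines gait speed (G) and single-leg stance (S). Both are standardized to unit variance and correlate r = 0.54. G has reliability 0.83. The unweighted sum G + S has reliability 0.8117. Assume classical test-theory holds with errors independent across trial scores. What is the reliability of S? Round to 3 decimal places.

Var(G+S) = 2 + 2·0.54 = 3.080.
True-score variance = ρ_G + ρ_S + 2·0.54, so 0.8117 = (0.83 + ρ_S + 1.08) / 3.080.
ρ_S = 0.8117·3.080 − 0.83 − 1.08 = 0.590.

0.590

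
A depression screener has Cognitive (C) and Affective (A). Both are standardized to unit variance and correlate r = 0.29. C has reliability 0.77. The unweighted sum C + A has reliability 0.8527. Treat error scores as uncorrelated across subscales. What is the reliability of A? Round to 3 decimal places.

0.850

Var(C+A) = 2 + 2·0.29 = 2.580.
True-score variance = ρ_C + ρ_A + 2·0.29, so 0.8527 = (0.77 + ρ_A + 0.58) / 2.580.
ρ_A = 0.8527·2.580 − 0.77 − 0.58 = 0.850.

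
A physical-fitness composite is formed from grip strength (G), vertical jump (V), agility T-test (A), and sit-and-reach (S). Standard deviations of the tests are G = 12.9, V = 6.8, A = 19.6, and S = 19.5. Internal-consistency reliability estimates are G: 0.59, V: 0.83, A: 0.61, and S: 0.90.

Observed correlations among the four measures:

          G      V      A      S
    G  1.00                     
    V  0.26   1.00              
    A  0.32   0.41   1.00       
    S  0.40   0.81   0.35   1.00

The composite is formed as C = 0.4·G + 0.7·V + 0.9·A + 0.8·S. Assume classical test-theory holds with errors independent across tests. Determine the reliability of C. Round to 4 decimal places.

Var(C) = 0.4²·12.9² + 0.7²·6.8² + 0.9²·19.6² + 0.8²·19.5² + 2·[0.28·12.9·6.8·0.26 + 0.36·12.9·19.6·0.32 + 0.32·12.9·19.5·0.40 + 0.63·6.8·19.6·0.41 + 0.56·6.8·19.5·0.81 + 0.72·19.6·19.5·0.35] = 603.813 + 517.199 = 1121.01.
Under uncorrelated errors the observed covariances equal the true-score covariances, so only the own-variance terms attenuate.
True-score variance = [0.4²·12.9²·0.59 + 0.7²·6.8²·0.83 + 0.9²·19.6²·0.61 + 0.8²·19.5²·0.90] + 517.199 = 443.352 + 517.199 = 960.552.
Reliability = 960.552 / 1121.01 = 0.8569.

0.8569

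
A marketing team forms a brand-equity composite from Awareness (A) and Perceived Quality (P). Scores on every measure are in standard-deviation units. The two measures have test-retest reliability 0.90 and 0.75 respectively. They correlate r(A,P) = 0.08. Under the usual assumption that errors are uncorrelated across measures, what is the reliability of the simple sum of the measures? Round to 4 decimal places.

0.8380

Var(A+P) = 2 + 2·[0.08] = 2 + 0.16 = 2.16.
Because errors are independent across components, Cov(Tᵢ,Tⱼ) = Cov(Xᵢ,Xⱼ); the off-diagonal part of the true-score variance is the same as above.
True-score variance = [0.90 + 0.75] + 0.16 = 1.65 + 0.16 = 1.81.
Reliability = 1.81 / 2.16 = 0.8380.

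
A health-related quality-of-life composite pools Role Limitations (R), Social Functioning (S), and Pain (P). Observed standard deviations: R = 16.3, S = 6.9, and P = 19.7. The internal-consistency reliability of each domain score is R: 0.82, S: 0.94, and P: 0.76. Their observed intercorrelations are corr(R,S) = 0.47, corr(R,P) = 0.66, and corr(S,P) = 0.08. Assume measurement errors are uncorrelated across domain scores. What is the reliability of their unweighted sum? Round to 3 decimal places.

0.885

Var(R+S+P) = 16.3² + 6.9² + 19.7² + 2·[16.3·6.9·0.47 + 16.3·19.7·0.66 + 6.9·19.7·0.08] = 701.39 + 551.336 = 1252.73.
Because errors are independent across components, Cov(Tᵢ,Tⱼ) = Cov(Xᵢ,Xⱼ); the off-diagonal part of the true-score variance is the same as above.
True-score variance = [16.3²·0.82 + 6.9²·0.94 + 19.7²·0.76] + 551.336 = 557.568 + 551.336 = 1108.9.
Reliability = 1108.9 / 1252.73 = 0.885.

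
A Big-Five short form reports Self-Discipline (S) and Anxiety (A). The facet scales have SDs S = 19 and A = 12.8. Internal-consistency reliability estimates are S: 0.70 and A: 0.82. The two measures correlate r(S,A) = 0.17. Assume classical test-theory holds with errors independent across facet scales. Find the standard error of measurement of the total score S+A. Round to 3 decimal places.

11.738

Var(total) = 524.84 + 82.688 = 607.528.
True-score variance = 387.049 + 82.688 = 469.737, so reliability = 0.7732.
Error variance = 607.528 − 469.737 = 137.791; SEM = √137.791 = 11.738.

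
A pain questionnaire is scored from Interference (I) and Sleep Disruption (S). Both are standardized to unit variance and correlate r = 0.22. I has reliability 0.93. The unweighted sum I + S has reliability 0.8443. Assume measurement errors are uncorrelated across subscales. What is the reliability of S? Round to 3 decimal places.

Var(I+S) = 2 + 2·0.22 = 2.440.
True-score variance = ρ_I + ρ_S + 2·0.22, so 0.8443 = (0.93 + ρ_S + 0.44) / 2.440.
ρ_S = 0.8443·2.440 − 0.93 − 0.44 = 0.690.

0.690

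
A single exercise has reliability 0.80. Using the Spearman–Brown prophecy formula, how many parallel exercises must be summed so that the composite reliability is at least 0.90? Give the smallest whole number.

k ≥ ρ*(1−ρ₁)/(ρ₁(1−ρ*)) = 0.90·0.20 / (0.80·0.10) = 2.250.
Smallest integer k = 3.

3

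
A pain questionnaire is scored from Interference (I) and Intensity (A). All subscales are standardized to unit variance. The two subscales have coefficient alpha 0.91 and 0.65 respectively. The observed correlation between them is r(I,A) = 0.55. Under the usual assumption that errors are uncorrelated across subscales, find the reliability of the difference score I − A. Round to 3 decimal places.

0.511

Var(I−A) = 1 + 1 − 2·0.55 = 2 − 1.1 = 0.9.
Because errors are independent across components, Cov(Tᵢ,Tⱼ) = Cov(Xᵢ,Xⱼ); the off-diagonal part of the true-score variance is the same as above.
True-score variance = [0.91 + 0.65] − 1.1 = 1.56 − 1.1 = 0.46.
Reliability = 0.46 / 0.9 = 0.511.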